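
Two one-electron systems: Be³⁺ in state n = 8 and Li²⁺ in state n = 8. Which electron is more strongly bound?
Be³⁺ at n = 8 (E = -3.4014 eV)

Using E_n = -13.6057 Z² / n² eV:

Be³⁺ (Z = 4) at n = 8:
E = -13.6057 × 4² / 8² = -13.6057 × 16 / 64 = -3.4014250 eV

Li²⁺ (Z = 3) at n = 8:
E = -13.6057 × 3² / 8² = -13.6057 × 9 / 64 = -1.9133016 eV

Since -3.4014250 eV < -1.9133016 eV,
Be³⁺ at n = 8 is more tightly bound (requires more energy to ionize).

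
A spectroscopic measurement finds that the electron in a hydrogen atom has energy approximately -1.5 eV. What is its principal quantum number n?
n = 3

The exact energy levels follow E_n = -13.6057 eV / n².

The measured value (-1.5 eV) is reported to only 2 significant figures, so we must test candidate n values and see which one matches to that precision.

Candidate energies:
  n = 1:  E = -13.6057/1² = -13.60570 eV
  n = 2:  E = -13.6057/2² = -3.40143 eV
  n = 3:  E = -13.6057/3² = -1.51174 eV  ← matches
  n = 4:  E = -13.6057/4² = -0.85036 eV
  n = 5:  E = -13.6057/5² = -0.54423 eV

Checking against the measurement of -1.5 eV (2 sig figs), only n = 3 agrees:
E_3 = -1.51174 eV, which rounds to -1.5 eV ✓

Therefore n = 3.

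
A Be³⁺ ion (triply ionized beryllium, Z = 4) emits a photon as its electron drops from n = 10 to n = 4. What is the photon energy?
11.43 eV

The energy levels are E_n = -13.6057 Z² eV / n².

Energy at n = 10: E_10 = -13.6057 × 4² / 10² = -2.17691 eV
Energy at n = 4: E_4 = -13.6057 × 4² / 4² = -13.60570 eV

For emission (electron falling to lower state), the photon energy is:
E_photon = E_10 - E_4 = |-2.17691 - (-13.60570)|
E_photon = 11.43 eV

This energy is carried away by the emitted photon.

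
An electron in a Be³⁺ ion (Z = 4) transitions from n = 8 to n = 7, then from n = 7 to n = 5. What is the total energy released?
5.306223 eV

The energy levels of Be³⁺ are E_n = -13.6057 × 4² / n² eV.

First transition (8 → 7):
ΔE₁ = |E_7 - E_8|
ΔE₁ = |-4.442677551020 - (-3.401425000000)| = 1.041252551 eV

Second transition (7 → 5):
ΔE₂ = |E_5 - E_7|
ΔE₂ = |-8.707648000000 - (-4.442677551020)| = 4.264970449 eV

Total energy released:
E_total = ΔE₁ + ΔE₂ = 1.041252551 + 4.264970449 = 5.306223 eV

Note: This equals the direct transition 8 → 5: 5.306223 eV ✓
Energy is conserved regardless of the path taken.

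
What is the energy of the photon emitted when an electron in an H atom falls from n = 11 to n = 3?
1.39930 eV

The energy levels are E_n = -13.6057 eV / n².

Energy at n = 11: E_11 = -13.6057 / 11² = -0.11244380 eV
Energy at n = 3: E_3 = -13.6057 / 3² = -1.51174444 eV

For emission (electron falling to lower state), the photon energy is:
E_photon = E_11 - E_3 = |-0.11244380 - (-1.51174444)|
E_photon = 1.39930 eV

This energy is carried away by the emitted photon.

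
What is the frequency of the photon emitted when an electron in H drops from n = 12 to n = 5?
1.09e+14 Hz

First, find the transition energy:
E_12 = -13.6057 / 12² = -0.09448403 eV
E_5 = -13.6057 / 5² = -0.54422800 eV
|ΔE| = |E_5 - E_12| = 0.44974397 eV

Convert to Joules: E = 0.44974397 eV × (1.602177 × 10⁻¹⁹ J/eV) = 7.2057e-20 J

Using E = hf:
f = E/h = 7.2057e-20 J / (6.62607 × 10⁻³⁴ J·s)
f = 1.09e+14 Hz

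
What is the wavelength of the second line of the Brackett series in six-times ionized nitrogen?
53.560073 nm

The lines of a series are numbered from the longest wavelength (smallest ΔE) outward; the second line is the transition from n = n_f + 2 to n_f.
The Brackett series has all transitions ending at n_f = 4.

For N⁶⁺ (Z = 7), the second line (β-line) is the jump from n = 6 to n = 4:
E_6 = -13.6057 × 7² / 6² = -18.51886944 eV
E_4 = -13.6057 × 7² / 4² = -41.66745625 eV
ΔE = E_6 - E_4 = 23.14858681 eV

λ = hc/E = 1239.84 eV·nm / 23.14858681 eV
λ = 53.560073 nm

This is the β-line of the Brackett series in N⁶⁺.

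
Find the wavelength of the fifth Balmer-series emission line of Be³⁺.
24.806662 nm

The lines of a series are numbered from the longest wavelength (smallest ΔE) outward; the fifth line is the transition from n = n_f + 5 to n_f.
The Balmer series has all transitions ending at n_f = 2.

For Be³⁺ (Z = 4), the fifth line (ε-line) is the jump from n = 7 to n = 2:
E_7 = -13.6057 × 4² / 7² = -4.44267755 eV
E_2 = -13.6057 × 4² / 2² = -54.42280000 eV
ΔE = E_7 - E_2 = 49.98012245 eV

λ = hc/E = 1239.84 eV·nm / 49.98012245 eV
λ = 24.806662 nm

This is the ε-line of the Balmer series in Be³⁺.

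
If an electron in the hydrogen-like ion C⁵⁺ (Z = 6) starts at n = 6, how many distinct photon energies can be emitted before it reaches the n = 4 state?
3

The electron can occupy levels n = 4, 5, ..., 6 during de-excitation — that is m = 6 - 4 + 1 = 3 distinct levels.

The number of distinct spectral lines equals the number of ways to choose 2 of these m levels (each pair gives one possible emission transition):

Number of lines = m(m-1)/2 = 3×2/2 = 3

These correspond to all possible transitions between the 3 levels:
6 → 5, 6 → 4, 5 → 4

Each transition produces a photon with a unique energy (and thus wavelength). This count does not depend on Z.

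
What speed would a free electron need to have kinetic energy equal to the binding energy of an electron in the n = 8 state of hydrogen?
2.735e+05 m/s (or 0.09% of c)

The binding energy at n = 8 for hydrogen is:
E_8 = -13.6057/8² = -0.2125891 eV
|E_8| = 0.2125891 eV

Convert to Joules:
KE = 0.2125891 eV × (1.602177 × 10⁻¹⁹ J/eV) = 3.40605e-20 J

Using KE = ½mv²:
v = √(2·KE/m_e)
v = √(2 × 3.40605e-20 J / 9.10938 × 10⁻³¹ kg)
v = 2.735e+05 m/s

This is approximately 0.09% the speed of light.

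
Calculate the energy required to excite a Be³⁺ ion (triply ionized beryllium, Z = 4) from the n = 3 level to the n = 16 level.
23.338 eV

The energy levels of a hydrogen-like atom are E_n = -13.6057 Z² eV / n².

Energy at n = 3: E_3 = -13.6057 × 4² / 3² = -24.187911 eV
Energy at n = 16: E_16 = -13.6057 × 4² / 16² = -0.850356 eV

The excitation energy is the difference:
ΔE = E_16 - E_3
ΔE = -0.850356 - (-24.187911)
ΔE = 23.338 eV

Since this is positive, energy must be absorbed (photon absorption).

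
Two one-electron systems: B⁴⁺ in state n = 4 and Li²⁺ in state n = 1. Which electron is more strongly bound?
Li²⁺ at n = 1 (E = -122.451300 eV)

Using E_n = -13.6057 Z² / n² eV:

B⁴⁺ (Z = 5) at n = 4:
E = -13.6057 × 5² / 4² = -13.6057 × 25 / 16 = -21.258906250 eV

Li²⁺ (Z = 3) at n = 1:
E = -13.6057 × 3² / 1² = -13.6057 × 9 / 1 = -122.451300000 eV

Since -122.451300000 eV < -21.258906250 eV,
Li²⁺ at n = 1 is more tightly bound (requires more energy to ionize).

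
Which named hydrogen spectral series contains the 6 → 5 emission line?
Pfund series

The spectral series in hydrogen are named based on the final (lower) energy level:
- Lyman series: n_final = 1 (ultraviolet)
- Balmer series: n_final = 2 (visible/near-UV)
- Paschen series: n_final = 3 (infrared)
- Brackett series: n_final = 4 (infrared)
- Pfund series: n_final = 5 (far infrared)

Since this transition ends at n = 5, it belongs to the Pfund series.

For reference, this 6 → 5 line has photon energy
ΔE = 13.6057 eV × (1/5² - 1/6²) = 0.166291889 eV,
corresponding to wavelength λ = hc/ΔE = 1239.84 eV·nm / 0.166291889 eV = 7455.806 nm in the far infrared region.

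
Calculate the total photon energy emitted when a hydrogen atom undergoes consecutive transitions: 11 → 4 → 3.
1.399 eV

The energy levels of hydrogen are E_n = -13.6057 / n² eV.

First transition (11 → 4):
ΔE₁ = |E_4 - E_11|
ΔE₁ = |-0.850356250 - (-0.112443802)| = 0.737912 eV

Second transition (4 → 3):
ΔE₂ = |E_3 - E_4|
ΔE₂ = |-1.511744444 - (-0.850356250)| = 0.661388 eV

Total energy released:
E_total = ΔE₁ + ΔE₂ = 0.737912 + 0.661388 = 1.399 eV

Note: This equals the direct transition 11 → 3: 1.399 eV ✓
Energy is conserved regardless of the path taken.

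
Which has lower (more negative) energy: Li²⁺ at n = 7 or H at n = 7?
Li²⁺ at n = 7 (E = -2.499006 eV)

Using E_n = -13.6057 Z² / n² eV:

Li²⁺ (Z = 3) at n = 7:
E = -13.6057 × 3² / 7² = -13.6057 × 9 / 49 = -2.499006122 eV

H (Z = 1) at n = 7:
E = -13.6057 × 1² / 7² = -13.6057 × 1 / 49 = -0.277667347 eV

Since -2.499006122 eV < -0.277667347 eV,
Li²⁺ at n = 7 is more tightly bound (requires more energy to ionize).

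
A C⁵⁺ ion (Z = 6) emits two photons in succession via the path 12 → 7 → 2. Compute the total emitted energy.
119.049875 eV

The energy levels of C⁵⁺ are E_n = -13.6057 × 6² / n² eV.

First transition (12 → 7):
ΔE₁ = |E_7 - E_12|
ΔE₁ = |-9.996024489796 - (-3.401425000000)| = 6.594599490 eV

Second transition (7 → 2):
ΔE₂ = |E_2 - E_7|
ΔE₂ = |-122.451300000000 - (-9.996024489796)| = 112.455275510 eV

Total energy released:
E_total = ΔE₁ + ΔE₂ = 6.594599490 + 112.455275510 = 119.049875 eV

Note: This equals the direct transition 12 → 2: 119.049875 eV ✓
Energy is conserved regardless of the path taken.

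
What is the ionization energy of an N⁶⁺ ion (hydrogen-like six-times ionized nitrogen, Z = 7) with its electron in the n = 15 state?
2.963019 eV

The ionization energy is the energy needed to remove the electron completely (n → ∞).

For a hydrogen-like ion with Z = 7, E_n = -13.6057 Z² / n² eV.

At n = 15: E_15 = -13.6057 × 7² / 15² = -2.963019111 eV
At n = ∞: E_∞ = 0 eV

Ionization energy = E_∞ - E_15 = 0 - (-2.963019111) = 2.963019111 eV
Ionization energy ≈ 2.963019 eV

This is also called the binding energy of the electron in state n = 15.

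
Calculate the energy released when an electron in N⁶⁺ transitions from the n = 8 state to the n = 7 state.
3.18884 eV

The energy levels are E_n = -13.6057 Z² eV / n².

Energy at n = 8: E_8 = -13.6057 × 7² / 8² = -10.41686406 eV
Energy at n = 7: E_7 = -13.6057 × 7² / 7² = -13.60570000 eV

For emission (electron falling to lower state), the photon energy is:
E_photon = E_8 - E_7 = |-10.41686406 - (-13.60570000)|
E_photon = 3.18884 eV

This energy is carried away by the emitted photon.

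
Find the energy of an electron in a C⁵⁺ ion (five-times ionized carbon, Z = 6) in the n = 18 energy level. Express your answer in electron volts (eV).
-1.5117 eV

The energy levels of a hydrogen-like atom are given by:
E_n = -13.6057 Z² / n² eV  (with Z = 6 for C⁵⁺)

For n = 18:
E_18 = -13.6057 × 6² / 18²
E_18 = -13.6057 × 36 / 324
E_18 = -1.5117 eV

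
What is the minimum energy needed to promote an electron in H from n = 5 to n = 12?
0.4497 eV

The energy levels of a hydrogen-like atom are E_n = -13.6057 eV / n².

Energy at n = 5: E_5 = -13.6057 / 5² = -0.5442280 eV
Energy at n = 12: E_12 = -13.6057 / 12² = -0.0944840 eV

The excitation energy is the difference:
ΔE = E_12 - E_5
ΔE = -0.0944840 - (-0.5442280)
ΔE = 0.4497 eV

Since this is positive, energy must be absorbed (photon absorption).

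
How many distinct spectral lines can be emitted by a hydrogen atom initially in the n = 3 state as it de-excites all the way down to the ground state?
3

The electron can occupy levels n = 1, 2, ..., 3 during de-excitation — that is m = 3 - 1 + 1 = 3 distinct levels.

The number of distinct spectral lines equals the number of ways to choose 2 of these m levels (each pair gives one possible emission transition):

Number of lines = m(m-1)/2 = 3×2/2 = 3

These correspond to all possible transitions between the 3 levels:
3 → 2, 3 → 1, 2 → 1

Each transition produces a photon with a unique energy (and thus wavelength). This count does not depend on Z.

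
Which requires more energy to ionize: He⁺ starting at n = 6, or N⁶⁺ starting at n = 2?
N⁶⁺ at n = 2 (E = -166.669825 eV)

Using E_n = -13.6057 Z² / n² eV:

He⁺ (Z = 2) at n = 6:
E = -13.6057 × 2² / 6² = -13.6057 × 4 / 36 = -1.511744444 eV

N⁶⁺ (Z = 7) at n = 2:
E = -13.6057 × 7² / 2² = -13.6057 × 49 / 4 = -166.669825000 eV

Since -166.669825000 eV < -1.511744444 eV,
N⁶⁺ at n = 2 is more tightly bound (requires more energy to ionize).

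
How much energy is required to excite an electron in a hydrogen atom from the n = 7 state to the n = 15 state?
0.22 eV

The energy levels of a hydrogen-like atom are E_n = -13.6057 eV / n².

Energy at n = 7: E_7 = -13.6057 / 7² = -0.27767 eV
Energy at n = 15: E_15 = -13.6057 / 15² = -0.06047 eV

The excitation energy is the difference:
ΔE = E_15 - E_7
ΔE = -0.06047 - (-0.27767)
ΔE = 0.22 eV

Since this is positive, energy must be absorbed (photon absorption).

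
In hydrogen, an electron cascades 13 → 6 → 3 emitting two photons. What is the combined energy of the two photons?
1.43124 eV

The energy levels of hydrogen are E_n = -13.6057 / n² eV.

First transition (13 → 6):
ΔE₁ = |E_6 - E_13|
ΔE₁ = |-0.37793611111 - (-0.08050710059)| = 0.29742901 eV

Second transition (6 → 3):
ΔE₂ = |E_3 - E_6|
ΔE₂ = |-1.51174444444 - (-0.37793611111)| = 1.13380833 eV

Total energy released:
E_total = ΔE₁ + ΔE₂ = 0.29742901 + 1.13380833 = 1.43124 eV

Note: This equals the direct transition 13 → 3: 1.43124 eV ✓
Energy is conserved regardless of the path taken.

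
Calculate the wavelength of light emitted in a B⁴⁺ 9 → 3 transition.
36.91 nm

First, find the transition energy using E_n = -13.6057 Z² / n² eV:
E_9 = -13.6057 × 5² / 9² = -4.1993 eV
E_3 = -13.6057 × 5² / 3² = -37.7936 eV

Photon energy: |ΔE| = |E_3 - E_9| = 33.5943 eV

Convert to wavelength using E = hc/λ with hc = 1239.84 eV·nm:
λ = hc/E = 1239.84 eV·nm / 33.5943 eV
λ = 36.91 nm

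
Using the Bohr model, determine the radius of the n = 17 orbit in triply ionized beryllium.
3.823305 nm (or 38.233054 Å)

The Bohr radius formula is:
r_n = n² a₀ / Z

where a₀ = 0.052917721 nm is the Bohr radius.

For Be³⁺ (Z = 4) at n = 17:
r_17 = 17² × 0.052917721 nm / 4
r_17 = 289 × 0.052917721 nm / 4
r_17 = 15.2932214 nm / 4
r_17 = 3.823305 nm

The electron orbits at approximately 3.823305 nm from the nucleus.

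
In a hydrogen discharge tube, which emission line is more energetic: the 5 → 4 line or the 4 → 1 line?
4 → 1

Calculate the energy for each transition:

Transition 5 → 4:
ΔE₁ = |E_4 - E_5| = |-13.6057/4² - (-13.6057/5²)|
ΔE₁ = |-0.850356250 - (-0.544228000)| = 0.306128 eV

Transition 4 → 1:
ΔE₂ = |E_1 - E_4| = |-13.6057/1² - (-13.6057/4²)|
ΔE₂ = |-13.605700000 - (-0.850356250)| = 12.755344 eV

Since 12.755344 eV > 0.306128 eV, the transition 4 → 1 emits the more energetic photon.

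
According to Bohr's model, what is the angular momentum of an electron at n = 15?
1.58186e-33 J·s (or 15ℏ)

In the Bohr model, angular momentum is quantized:
L = nℏ

where ℏ = h/(2π) = 1.0545718e-34 J·s

For n = 15:
L = 15 × 1.0545718e-34 J·s
L = 1.58186e-33 J·s

This can also be written as L = 15ℏ.
The angular momentum is an integer multiple of the reduced Planck constant.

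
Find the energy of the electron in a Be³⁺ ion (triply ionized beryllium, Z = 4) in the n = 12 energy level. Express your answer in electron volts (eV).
-1.512 eV

The energy levels of a hydrogen-like atom are given by:
E_n = -13.6057 Z² / n² eV  (with Z = 4 for Be³⁺)

For n = 12:
E_12 = -13.6057 × 4² / 12²
E_12 = -13.6057 × 16 / 144
E_12 = -1.512 eV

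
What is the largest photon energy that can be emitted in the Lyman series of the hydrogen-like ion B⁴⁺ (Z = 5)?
340.14 eV

The series limit corresponds to the transition from n = ∞ to n = 1.
This is the highest energy (shortest wavelength) transition in the Lyman series.

E_∞ = 0 eV
E_1 = -13.6057 × 5² / 1² = -340.14 eV

Energy at series limit:
ΔE = E_∞ - E_1 = 0 - (-340.14) = 340.14 eV

This energy equals the ionization energy from the n = 1 state of B⁴⁺.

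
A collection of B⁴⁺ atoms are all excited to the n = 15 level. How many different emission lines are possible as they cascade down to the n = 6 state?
45

The electron can occupy levels n = 6, 7, ..., 15 during de-excitation — that is m = 15 - 6 + 1 = 10 distinct levels.

The number of distinct spectral lines equals the number of ways to choose 2 of these m levels (each pair gives one possible emission transition):

Number of lines = m(m-1)/2 = 10×9/2 = 45

These correspond to all possible transitions between the 10 levels:
15 → 14, 15 → 13, 15 → 12, 15 → 11, 15 → 10, 15 → 9, 15 → 8, 15 → 7...

Each transition produces a photon with a unique energy (and thus wavelength). This count does not depend on Z.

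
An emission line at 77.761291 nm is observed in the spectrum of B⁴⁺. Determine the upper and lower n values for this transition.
n = 8 → n = 4

First, find the photon energy from the wavelength (hc = 1239.84 eV·nm):
E = hc/λ = 1239.84 eV·nm / 77.761291 nm = 15.944180 eV

The energy levels of B⁴⁺ satisfy E_n = -13.6057 × 5² / n² eV, so an emission n_i → n_f releases
ΔE = 13.6057 × 5² × (1/n_f² − 1/n_i²) eV.

Setting ΔE equal to the photon energy:
1/n_f² − 1/n_i² = 15.944180 / (13.6057 × 5²) = 0.046875001

Since 1/n_i² must be positive, we need 1/n_f² > 0.046875001, i.e. n_f ≤ 4. For each allowed n_f, solve n_i = (1/n_f² − 0.046875001)^(−1/2) and check whether it is a whole number:
  n_f = 1: 1/n_i² = 1.000000000 − 0.046875001 = 0.953124999 → n_i = 1.024  (not an integer) ✗
  n_f = 2: 1/n_i² = 0.250000000 − 0.046875001 = 0.203124999 → n_i = 2.219  (not an integer) ✗
  n_f = 3: 1/n_i² = 0.111111111 − 0.046875001 = 0.064236110 → n_i = 3.946  (not an integer) ✗
  n_f = 4: 1/n_i² = 0.062500000 − 0.046875001 = 0.015624999 → n_i = 8.000  → integer, n_i = 8 ✓

Only n_f = 4 gives an integer upper level, n_i = 8.

The transition is from n = 8 to n = 4 (emission).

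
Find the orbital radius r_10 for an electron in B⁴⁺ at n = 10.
1.05835 nm (or 10.58354 Å)

The Bohr radius formula is:
r_n = n² a₀ / Z

where a₀ = 0.05291772 nm is the Bohr radius.

For B⁴⁺ (Z = 5) at n = 10:
r_10 = 10² × 0.05291772 nm / 5
r_10 = 100 × 0.05291772 nm / 5
r_10 = 5.291772 nm / 5
r_10 = 1.05835 nm

The electron orbits at approximately 1.05835 nm from the nucleus.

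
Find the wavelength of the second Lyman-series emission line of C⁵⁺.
2.84770 nm

The lines of a series are numbered from the longest wavelength (smallest ΔE) outward; the second line is the transition from n = n_f + 2 to n_f.
The Lyman series has all transitions ending at n_f = 1.

For C⁵⁺ (Z = 6), the second line (β-line) is the jump from n = 3 to n = 1:
E_3 = -13.6057 × 6² / 3² = -54.4228000 eV
E_1 = -13.6057 × 6² / 1² = -489.8052000 eV
ΔE = E_3 - E_1 = 435.3824000 eV

λ = hc/E = 1239.84 eV·nm / 435.3824000 eV
λ = 2.84770 nm

This is the β-line of the Lyman series in C⁵⁺.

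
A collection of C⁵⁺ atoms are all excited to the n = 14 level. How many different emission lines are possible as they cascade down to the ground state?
91

The electron can occupy levels n = 1, 2, ..., 14 during de-excitation — that is m = 14 - 1 + 1 = 14 distinct levels.

The number of distinct spectral lines equals the number of ways to choose 2 of these m levels (each pair gives one possible emission transition):

Number of lines = m(m-1)/2 = 14×13/2 = 91

These correspond to all possible transitions between the 14 levels:
14 → 13, 14 → 12, 14 → 11, 14 → 10, 14 → 9, 14 → 8, 14 → 7, 14 → 6...

Each transition produces a photon with a unique energy (and thus wavelength). This count does not depend on Z.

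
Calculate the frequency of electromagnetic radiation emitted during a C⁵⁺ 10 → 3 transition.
1.1975e+16 Hz

First, find the transition energy:
E_10 = -13.6057 × 6² / 10² = -4.898052 eV
E_3 = -13.6057 × 6² / 3² = -54.422800 eV
|ΔE| = |E_3 - E_10| = 49.524748 eV

Convert to Joules: E = 49.524748 eV × (1.602177 × 10⁻¹⁹ J/eV) = 7.934741e-18 J

Using E = hf:
f = E/h = 7.934741e-18 J / (6.62607 × 10⁻³⁴ J·s)
f = 1.1975e+16 Hz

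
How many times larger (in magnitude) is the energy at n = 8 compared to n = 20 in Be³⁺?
6.2500

Using E_n = -13.6057 Z² / n² eV with Z = 4:

E_8 = -13.6057 × 4² / 8² = -217.6912 / 64 = -3.4014250000 eV
E_20 = -13.6057 × 4² / 20² = -217.6912 / 400 = -0.5442280000 eV

The ratio is:
E_8/E_20 = (-3.4014250000) / (-0.5442280000)
E_8/E_20 = (-217.6912/64) / (-217.6912/400)
E_8/E_20 = 400/64
E_8/E_20 = 6.2500
(Note: the Z² factors cancel in the ratio.)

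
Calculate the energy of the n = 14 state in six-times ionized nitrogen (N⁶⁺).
-3.40 eV

For hydrogen-like ions, the energy levels scale with Z²:
E_n = -13.6057 Z² / n² eV

For N⁶⁺ (Z = 7) at n = 14:
E_14 = -13.6057 × 7² / 14²
E_14 = -13.6057 × 49 / 196
E_14 = -666.6793 / 196
E_14 = -3.40 eV

The energy is 49 times more negative than hydrogen at the same n due to the stronger nuclear charge.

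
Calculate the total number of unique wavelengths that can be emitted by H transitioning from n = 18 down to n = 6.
78

The electron can occupy levels n = 6, 7, ..., 18 during de-excitation — that is m = 18 - 6 + 1 = 13 distinct levels.

The number of distinct spectral lines equals the number of ways to choose 2 of these m levels (each pair gives one possible emission transition):

Number of lines = m(m-1)/2 = 13×12/2 = 78

These correspond to all possible transitions between the 13 levels:
18 → 17, 18 → 16, 18 → 15, 18 → 14, 18 → 13, 18 → 12, 18 → 11, 18 → 10...

Each transition produces a photon with a unique energy (and thus wavelength). This count does not depend on Z.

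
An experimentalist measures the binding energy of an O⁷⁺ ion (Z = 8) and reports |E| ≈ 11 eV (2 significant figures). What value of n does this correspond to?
n = 9

The exact energy levels follow E_n = -13.6057 Z² / n² eV with Z = 8.

The measured value (-11 eV) is reported to only 2 significant figures, so we must test candidate n values and see which one matches to that precision.

Candidate energies:
  n = 7:  E = -13.6057 × 8² / 7² = -17.77071 eV
  n = 8:  E = -13.6057 × 8² / 8² = -13.60570 eV
  n = 9:  E = -13.6057 × 8² / 9² = -10.75018 eV  ← matches
  n = 10:  E = -13.6057 × 8² / 10² = -8.70765 eV
  n = 11:  E = -13.6057 × 8² / 11² = -7.19640 eV

Checking against the measurement of -11 eV (2 sig figs), only n = 9 agrees:
E_9 = -10.75018 eV, which rounds to -11 eV ✓

Therefore n = 9.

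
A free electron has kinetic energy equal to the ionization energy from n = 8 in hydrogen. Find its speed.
2.7346e+05 m/s (or 0.091% of c)

The binding energy at n = 8 for hydrogen is:
E_8 = -13.6057/8² = -0.21258906 eV
|E_8| = 0.21258906 eV

Convert to Joules:
KE = 0.21258906 eV × (1.602177 × 10⁻¹⁹ J/eV) = 3.406053e-20 J

Using KE = ½mv²:
v = √(2·KE/m_e)
v = √(2 × 3.406053e-20 J / 9.10938 × 10⁻³¹ kg)
v = 2.7346e+05 m/s

This is approximately 0.091% the speed of light.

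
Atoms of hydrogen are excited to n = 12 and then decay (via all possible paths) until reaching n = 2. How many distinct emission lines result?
55

The electron can occupy levels n = 2, 3, ..., 12 during de-excitation — that is m = 12 - 2 + 1 = 11 distinct levels.

The number of distinct spectral lines equals the number of ways to choose 2 of these m levels (each pair gives one possible emission transition):

Number of lines = m(m-1)/2 = 11×10/2 = 55

These correspond to all possible transitions between the 11 levels:
12 → 11, 12 → 10, 12 → 9, 12 → 8, 12 → 7, 12 → 6, 12 → 5, 12 → 4...

Each transition produces a photon with a unique energy (and thus wavelength). This count does not depend on Z.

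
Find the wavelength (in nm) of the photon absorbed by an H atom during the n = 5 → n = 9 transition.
3295.1998 nm

First, find the transition energy using E_n = -13.6057 / n² eV:
E_5 = -13.6057 / 5² = -0.5442280000 eV
E_9 = -13.6057 / 9² = -0.1679716049 eV

Photon energy: |ΔE| = |E_9 - E_5| = 0.3762563951 eV

Convert to wavelength using E = hc/λ with hc = 1239.84 eV·nm:
λ = hc/E = 1239.84 eV·nm / 0.3762563951 eV
λ = 3295.1998 nm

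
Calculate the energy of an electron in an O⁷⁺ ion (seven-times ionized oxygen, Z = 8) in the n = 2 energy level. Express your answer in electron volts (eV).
-217.691 eV

The energy levels of a hydrogen-like atom are given by:
E_n = -13.6057 Z² / n² eV  (with Z = 8 for O⁷⁺)

For n = 2:
E_2 = -13.6057 × 8² / 2²
E_2 = -13.6057 × 64 / 4
E_2 = -217.691 eV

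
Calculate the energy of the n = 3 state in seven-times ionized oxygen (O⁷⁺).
-96.75 eV

For hydrogen-like ions, the energy levels scale with Z²:
E_n = -13.6057 Z² / n² eV

For O⁷⁺ (Z = 8) at n = 3:
E_3 = -13.6057 × 8² / 3²
E_3 = -13.6057 × 64 / 9
E_3 = -870.7648 / 9
E_3 = -96.75 eV

The energy is 64 times more negative than hydrogen at the same n due to the stronger nuclear charge.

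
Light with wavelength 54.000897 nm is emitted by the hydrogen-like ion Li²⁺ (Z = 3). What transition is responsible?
n = 4 → n = 2

First, find the photon energy from the wavelength (hc = 1239.84 eV·nm):
E = hc/λ = 1239.84 eV·nm / 54.000897 nm = 22.959619 eV

The energy levels of Li²⁺ satisfy E_n = -13.6057 × 3² / n² eV, so an emission n_i → n_f releases
ΔE = 13.6057 × 3² × (1/n_f² − 1/n_i²) eV.

Setting ΔE equal to the photon energy:
1/n_f² − 1/n_i² = 22.959619 / (13.6057 × 3²) = 0.18750000

Since 1/n_i² must be positive, we need 1/n_f² > 0.18750000, i.e. n_f ≤ 2. For each allowed n_f, solve n_i = (1/n_f² − 0.18750000)^(−1/2) and check whether it is a whole number:
  n_f = 1: 1/n_i² = 1.00000000 − 0.18750000 = 0.81250000 → n_i = 1.109  (not an integer) ✗
  n_f = 2: 1/n_i² = 0.25000000 − 0.18750000 = 0.06250000 → n_i = 4.000  → integer, n_i = 4 ✓

Only n_f = 2 gives an integer upper level, n_i = 4.

The transition is from n = 4 to n = 2 (emission).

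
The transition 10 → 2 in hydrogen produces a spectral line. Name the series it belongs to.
Balmer series

The spectral series in hydrogen are named based on the final (lower) energy level:
- Lyman series: n_final = 1 (ultraviolet)
- Balmer series: n_final = 2 (visible/near-UV)
- Paschen series: n_final = 3 (infrared)
- Brackett series: n_final = 4 (infrared)
- Pfund series: n_final = 5 (far infrared)

Since this transition ends at n = 2, it belongs to the Balmer series.

For reference, this 10 → 2 line has photon energy
ΔE = 13.6057 eV × (1/2² - 1/10²) = 3.2653680000 eV,
corresponding to wavelength λ = hc/ΔE = 1239.84 eV·nm / 3.2653680000 eV = 379.693805 nm in the visible/near-UV region.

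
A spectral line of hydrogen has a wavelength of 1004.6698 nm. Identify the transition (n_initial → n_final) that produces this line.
n = 7 → n = 3

First, find the photon energy from the wavelength (hc = 1239.84 eV·nm):
E = hc/λ = 1239.84 eV·nm / 1004.6698 nm = 1.2340771 eV

The energy levels of hydrogen satisfy E_n = -13.6057 / n² eV, so an emission n_i → n_f releases
ΔE = 13.6057 × (1/n_f² − 1/n_i²) eV.

Setting ΔE equal to the photon energy:
1/n_f² − 1/n_i² = 1.2340771 / 13.6057 = 0.090702948

Since 1/n_i² must be positive, we need 1/n_f² > 0.090702948, i.e. n_f ≤ 3. For each allowed n_f, solve n_i = (1/n_f² − 0.090702948)^(−1/2) and check whether it is a whole number:
  n_f = 1: 1/n_i² = 1.000000000 − 0.090702948 = 0.909297052 → n_i = 1.049  (not an integer) ✗
  n_f = 2: 1/n_i² = 0.250000000 − 0.090702948 = 0.159297052 → n_i = 2.506  (not an integer) ✗
  n_f = 3: 1/n_i² = 0.111111111 − 0.090702948 = 0.020408163 → n_i = 7.000  → integer, n_i = 7 ✓

Only n_f = 3 gives an integer upper level, n_i = 7.

The transition is from n = 7 to n = 3 (emission).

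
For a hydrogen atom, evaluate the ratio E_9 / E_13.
2.08642

Using E_n = -13.6057 Z² / n² eV with Z = 1:

E_9 = -13.6057 / 9² = -13.6057 / 81 = -0.16797160494 eV
E_13 = -13.6057 / 13² = -13.6057 / 169 = -0.08050710059 eV

The ratio is:
E_9/E_13 = (-0.16797160494) / (-0.08050710059)
E_9/E_13 = (-13.6057/81) / (-13.6057/169)
E_9/E_13 = 169/81
E_9/E_13 = 2.08642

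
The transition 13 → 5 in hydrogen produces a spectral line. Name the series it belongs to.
Pfund series

The spectral series in hydrogen are named based on the final (lower) energy level:
- Lyman series: n_final = 1 (ultraviolet)
- Balmer series: n_final = 2 (visible/near-UV)
- Paschen series: n_final = 3 (infrared)
- Brackett series: n_final = 4 (infrared)
- Pfund series: n_final = 5 (far infrared)

Since this transition ends at n = 5, it belongs to the Pfund series.

For reference, this 13 → 5 line has photon energy
ΔE = 13.6057 eV × (1/5² - 1/13²) = 0.4637208994 eV,
corresponding to wavelength λ = hc/ΔE = 1239.84 eV·nm / 0.4637208994 eV = 2673.6772 nm in the far infrared region.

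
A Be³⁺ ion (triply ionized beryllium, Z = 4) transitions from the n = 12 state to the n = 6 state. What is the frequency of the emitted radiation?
1.09661e+15 Hz

First, find the transition energy:
E_12 = -13.6057 × 4² / 12² = -1.51174444 eV
E_6 = -13.6057 × 4² / 6² = -6.04697778 eV
|ΔE| = |E_6 - E_12| = 4.53523334 eV

Convert to Joules: E = 4.53523334 eV × (1.602177 × 10⁻¹⁹ J/eV) = 7.2662465e-19 J

Using E = hf:
f = E/h = 7.2662465e-19 J / (6.62607 × 10⁻³⁴ J·s)
f = 1.09661e+15 Hz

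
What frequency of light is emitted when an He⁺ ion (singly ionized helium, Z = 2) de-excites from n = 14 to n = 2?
3.22270e+15 Hz

First, find the transition energy:
E_14 = -13.6057 × 2² / 14² = -0.2776673 eV
E_2 = -13.6057 × 2² / 2² = -13.6057000 eV
|ΔE| = |E_2 - E_14| = 13.3280327 eV

Convert to Joules: E = 13.3280327 eV × (1.602177 × 10⁻¹⁹ J/eV) = 2.1353867e-18 J

Using E = hf:
f = E/h = 2.1353867e-18 J / (6.62607 × 10⁻³⁴ J·s)
f = 3.22270e+15 Hz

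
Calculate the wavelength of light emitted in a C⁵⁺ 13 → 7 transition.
174.68024 nm

First, find the transition energy using E_n = -13.6057 Z² / n² eV:
E_13 = -13.6057 × 6² / 13² = -2.898255621 eV
E_7 = -13.6057 × 6² / 7² = -9.996024490 eV

Photon energy: |ΔE| = |E_7 - E_13| = 7.097768869 eV

Convert to wavelength using E = hc/λ with hc = 1239.84 eV·nm:
λ = hc/E = 1239.84 eV·nm / 7.097768869 eV
λ = 174.68024 nm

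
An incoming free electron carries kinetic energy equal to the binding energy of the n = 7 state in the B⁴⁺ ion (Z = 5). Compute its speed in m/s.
1.563e+06 m/s (or 0.52124% of c)

The binding energy at n = 7 for B⁴⁺ is:
E_7 = -13.6057 × 5²/7² = -6.9416837 eV
|E_7| = 6.9416837 eV

Convert to Joules:
KE = 6.9416837 eV × (1.602177 × 10⁻¹⁹ J/eV) = 1.11218e-18 J

Using KE = ½mv²:
v = √(2·KE/m_e)
v = √(2 × 1.11218e-18 J / 9.10938 × 10⁻³¹ kg)
v = 1.563e+06 m/s

This is approximately 0.52124% the speed of light.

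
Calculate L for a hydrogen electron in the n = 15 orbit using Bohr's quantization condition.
1.582e-33 J·s (or 15ℏ)

In the Bohr model, angular momentum is quantized:
L = nℏ

where ℏ = h/(2π) = 1.05457e-34 J·s

For n = 15:
L = 15 × 1.05457e-34 J·s
L = 1.582e-33 J·s

This can also be written as L = 15ℏ.
The angular momentum is an integer multiple of the reduced Planck constant.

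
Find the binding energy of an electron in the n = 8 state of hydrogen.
0.212589 eV

The ionization energy is the energy needed to remove the electron completely (n → ∞).

For hydrogen, E_n = -13.6057 eV / n².

At n = 8: E_8 = -13.6057 / 8² = -0.212589063 eV
At n = ∞: E_∞ = 0 eV

Ionization energy = E_∞ - E_8 = 0 - (-0.212589063) = 0.212589063 eV
Ionization energy ≈ 0.212589 eV

This is also called the binding energy of the electron in state n = 8.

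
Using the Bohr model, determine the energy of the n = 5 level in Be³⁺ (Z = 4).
-8.708 eV

For hydrogen-like ions, the energy levels scale with Z²:
E_n = -13.6057 Z² / n² eV

For Be³⁺ (Z = 4) at n = 5:
E_5 = -13.6057 × 4² / 5²
E_5 = -13.6057 × 16 / 25
E_5 = -217.6912 / 25
E_5 = -8.708 eV

The energy is 16 times more negative than hydrogen at the same n due to the stronger nuclear charge.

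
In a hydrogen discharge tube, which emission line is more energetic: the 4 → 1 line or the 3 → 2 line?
4 → 1

Calculate the energy for each transition:

Transition 4 → 1:
ΔE₁ = |E_1 - E_4| = |-13.6057/1² - (-13.6057/4²)|
ΔE₁ = |-13.605700000000 - (-0.850356250000)| = 12.755343750 eV

Transition 3 → 2:
ΔE₂ = |E_2 - E_3| = |-13.6057/2² - (-13.6057/3²)|
ΔE₂ = |-3.401425000000 - (-1.511744444444)| = 1.889680556 eV

Since 12.755343750 eV > 1.889680556 eV, the transition 4 → 1 emits the more energetic photon.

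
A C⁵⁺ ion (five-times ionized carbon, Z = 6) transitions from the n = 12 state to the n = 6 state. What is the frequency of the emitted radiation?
2.46738e+15 Hz

First, find the transition energy:
E_12 = -13.6057 × 6² / 12² = -3.4014250 eV
E_6 = -13.6057 × 6² / 6² = -13.6057000 eV
|ΔE| = |E_6 - E_12| = 10.2042750 eV

Convert to Joules: E = 10.2042750 eV × (1.602177 × 10⁻¹⁹ J/eV) = 1.6349055e-18 J

Using E = hf:
f = E/h = 1.6349055e-18 J / (6.62607 × 10⁻³⁴ J·s)
f = 2.46738e+15 Hz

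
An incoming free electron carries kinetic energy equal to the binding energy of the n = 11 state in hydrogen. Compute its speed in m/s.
1.98881e+05 m/s (or 0.07% of c)

The binding energy at n = 11 for hydrogen is:
E_11 = -13.6057/11² = -0.112443802 eV
|E_11| = 0.112443802 eV

Convert to Joules:
KE = 0.112443802 eV × (1.602177 × 10⁻¹⁹ J/eV) = 1.8015487e-20 J

Using KE = ½mv²:
v = √(2·KE/m_e)
v = √(2 × 1.8015487e-20 J / 9.10938 × 10⁻³¹ kg)
v = 1.98881e+05 m/s

This is approximately 0.07% the speed of light.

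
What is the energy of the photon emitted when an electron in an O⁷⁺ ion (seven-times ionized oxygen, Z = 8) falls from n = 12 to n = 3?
90.704667 eV

The energy levels are E_n = -13.6057 Z² eV / n².

Energy at n = 12: E_12 = -13.6057 × 8² / 12² = -6.046977778 eV
Energy at n = 3: E_3 = -13.6057 × 8² / 3² = -96.751644444 eV

For emission (electron falling to lower state), the photon energy is:
E_photon = E_12 - E_3 = |-6.046977778 - (-96.751644444)|
E_photon = 90.704667 eV

This energy is carried away by the emitted photon.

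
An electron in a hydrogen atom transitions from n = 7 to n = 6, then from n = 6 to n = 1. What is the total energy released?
13.328033 eV

The energy levels of hydrogen are E_n = -13.6057 / n² eV.

First transition (7 → 6):
ΔE₁ = |E_6 - E_7|
ΔE₁ = |-0.377936111111 - (-0.277667346939)| = 0.100268764 eV

Second transition (6 → 1):
ΔE₂ = |E_1 - E_6|
ΔE₂ = |-13.605700000000 - (-0.377936111111)| = 13.227763889 eV

Total energy released:
E_total = ΔE₁ + ΔE₂ = 0.100268764 + 13.227763889 = 13.328033 eV

Note: This equals the direct transition 7 → 1: 13.328033 eV ✓
Energy is conserved regardless of the path taken.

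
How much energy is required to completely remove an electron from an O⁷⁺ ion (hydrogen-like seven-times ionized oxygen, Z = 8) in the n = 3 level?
96.751644 eV

The ionization energy is the energy needed to remove the electron completely (n → ∞).

For a hydrogen-like ion with Z = 8, E_n = -13.6057 Z² / n² eV.

At n = 3: E_3 = -13.6057 × 8² / 3² = -96.751644444 eV
At n = ∞: E_∞ = 0 eV

Ionization energy = E_∞ - E_3 = 0 - (-96.751644444) = 96.751644444 eV
Ionization energy ≈ 96.751644 eV

This is also called the binding energy of the electron in state n = 3.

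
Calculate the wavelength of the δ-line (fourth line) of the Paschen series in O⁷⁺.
15.697966 nm

The lines of a series are numbered from the longest wavelength (smallest ΔE) outward; the fourth line is the transition from n = n_f + 4 to n_f.
The Paschen series has all transitions ending at n_f = 3.

For O⁷⁺ (Z = 8), the fourth line (δ-line) is the jump from n = 7 to n = 3:
E_7 = -13.6057 × 8² / 7² = -17.77071020 eV
E_3 = -13.6057 × 8² / 3² = -96.75164444 eV
ΔE = E_7 - E_3 = 78.98093424 eV

λ = hc/E = 1239.84 eV·nm / 78.98093424 eV
λ = 15.697966 nm

This is the δ-line of the Paschen series in O⁷⁺.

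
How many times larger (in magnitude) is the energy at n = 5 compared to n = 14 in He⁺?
7.84

Using E_n = -13.6057 Z² / n² eV with Z = 2:

E_5 = -13.6057 × 2² / 5² = -54.4228 / 25 = -2.17691200 eV
E_14 = -13.6057 × 2² / 14² = -54.4228 / 196 = -0.27766735 eV

The ratio is:
E_5/E_14 = (-2.17691200) / (-0.27766735)
E_5/E_14 = (-54.4228/25) / (-54.4228/196)
E_5/E_14 = 196/25
E_5/E_14 = 7.84
(Note: the Z² factors cancel in the ratio.)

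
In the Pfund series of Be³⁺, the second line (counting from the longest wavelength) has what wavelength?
290.7031 nm

The lines of a series are numbered from the longest wavelength (smallest ΔE) outward; the second line is the transition from n = n_f + 2 to n_f.
The Pfund series has all transitions ending at n_f = 5.

For Be³⁺ (Z = 4), the second line (β-line) is the jump from n = 7 to n = 5:
E_7 = -13.6057 × 4² / 7² = -4.44267755 eV
E_5 = -13.6057 × 4² / 5² = -8.70764800 eV
ΔE = E_7 - E_5 = 4.26497045 eV

λ = hc/E = 1239.84 eV·nm / 4.26497045 eV
λ = 290.7031 nm

This is the β-line of the Pfund series in Be³⁺.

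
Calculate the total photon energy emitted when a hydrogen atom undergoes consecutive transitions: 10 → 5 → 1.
13.470 eV

The energy levels of hydrogen are E_n = -13.6057 / n² eV.

First transition (10 → 5):
ΔE₁ = |E_5 - E_10|
ΔE₁ = |-0.544228000 - (-0.136057000)| = 0.408171 eV

Second transition (5 → 1):
ΔE₂ = |E_1 - E_5|
ΔE₂ = |-13.605700000 - (-0.544228000)| = 13.061472 eV

Total energy released:
E_total = ΔE₁ + ΔE₂ = 0.408171 + 13.061472 = 13.470 eV

Note: This equals the direct transition 10 → 1: 13.470 eV ✓
Energy is conserved regardless of the path taken.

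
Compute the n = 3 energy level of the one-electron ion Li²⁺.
-13.61 eV

For hydrogen-like ions, the energy levels scale with Z²:
E_n = -13.6057 Z² / n² eV

For Li²⁺ (Z = 3) at n = 3:
E_3 = -13.6057 × 3² / 3²
E_3 = -13.6057 × 9 / 9
E_3 = -122.4513 / 9
E_3 = -13.61 eV

The energy is 9 times more negative than hydrogen at the same n due to the stronger nuclear charge.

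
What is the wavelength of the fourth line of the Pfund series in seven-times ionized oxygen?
51.4875 nm

The lines of a series are numbered from the longest wavelength (smallest ΔE) outward; the fourth line is the transition from n = n_f + 4 to n_f.
The Pfund series has all transitions ending at n_f = 5.

For O⁷⁺ (Z = 8), the fourth line (δ-line) is the jump from n = 9 to n = 5:
E_9 = -13.6057 × 8² / 9² = -10.750183 eV
E_5 = -13.6057 × 8² / 5² = -34.830592 eV
ΔE = E_9 - E_5 = 24.080409 eV

λ = hc/E = 1239.84 eV·nm / 24.080409 eV
λ = 51.4875 nm

This is the δ-line of the Pfund series in O⁷⁺.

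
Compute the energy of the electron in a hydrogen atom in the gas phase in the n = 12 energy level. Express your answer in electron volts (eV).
-0.0945 eV

The energy levels of a hydrogen-like atom are given by:
E_n = -13.6057 eV / n²

For n = 12:
E_12 = -13.6057 eV / 12²
E_12 = -13.6057 eV / 144
E_12 = -0.0945 eV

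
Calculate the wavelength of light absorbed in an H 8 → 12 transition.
10497.7743 nm

First, find the transition energy using E_n = -13.6057 / n² eV:
E_8 = -13.6057 / 8² = -0.21258906250 eV
E_12 = -13.6057 / 12² = -0.09448402778 eV

Photon energy: |ΔE| = |E_12 - E_8| = 0.11810503472 eV

Convert to wavelength using E = hc/λ with hc = 1239.84 eV·nm:
λ = hc/E = 1239.84 eV·nm / 0.11810503472 eV
λ = 10497.7743 nm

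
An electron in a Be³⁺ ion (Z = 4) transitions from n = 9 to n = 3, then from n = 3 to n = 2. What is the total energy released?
51.7353 eV

The energy levels of Be³⁺ are E_n = -13.6057 × 4² / n² eV.

First transition (9 → 3):
ΔE₁ = |E_3 - E_9|
ΔE₁ = |-24.1879111111 - (-2.6875456790)| = 21.5003654 eV

Second transition (3 → 2):
ΔE₂ = |E_2 - E_3|
ΔE₂ = |-54.4228000000 - (-24.1879111111)| = 30.2348889 eV

Total energy released:
E_total = ΔE₁ + ΔE₂ = 21.5003654 + 30.2348889 = 51.7353 eV

Note: This equals the direct transition 9 → 2: 51.7353 eV ✓
Energy is conserved regardless of the path taken.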